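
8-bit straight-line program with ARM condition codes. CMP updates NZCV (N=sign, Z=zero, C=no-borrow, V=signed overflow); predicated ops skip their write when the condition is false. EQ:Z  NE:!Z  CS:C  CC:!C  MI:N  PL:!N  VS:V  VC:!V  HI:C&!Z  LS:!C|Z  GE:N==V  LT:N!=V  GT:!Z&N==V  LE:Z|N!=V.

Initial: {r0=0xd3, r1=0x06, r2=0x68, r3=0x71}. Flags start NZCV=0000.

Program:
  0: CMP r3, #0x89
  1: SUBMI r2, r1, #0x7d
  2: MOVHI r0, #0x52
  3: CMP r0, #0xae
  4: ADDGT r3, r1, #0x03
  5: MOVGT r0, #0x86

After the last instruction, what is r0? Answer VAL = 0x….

[0] flags=1001 → (cmp)
[1] flags=1001 MI?T → r2=0x89
[2] flags=1001 HI?F → skip
[3] flags=0010 → (cmp)
[4] flags=0010 GT?T → r3=0x09
[5] flags=0010 GT?T → r0=0x86

VAL = 0x86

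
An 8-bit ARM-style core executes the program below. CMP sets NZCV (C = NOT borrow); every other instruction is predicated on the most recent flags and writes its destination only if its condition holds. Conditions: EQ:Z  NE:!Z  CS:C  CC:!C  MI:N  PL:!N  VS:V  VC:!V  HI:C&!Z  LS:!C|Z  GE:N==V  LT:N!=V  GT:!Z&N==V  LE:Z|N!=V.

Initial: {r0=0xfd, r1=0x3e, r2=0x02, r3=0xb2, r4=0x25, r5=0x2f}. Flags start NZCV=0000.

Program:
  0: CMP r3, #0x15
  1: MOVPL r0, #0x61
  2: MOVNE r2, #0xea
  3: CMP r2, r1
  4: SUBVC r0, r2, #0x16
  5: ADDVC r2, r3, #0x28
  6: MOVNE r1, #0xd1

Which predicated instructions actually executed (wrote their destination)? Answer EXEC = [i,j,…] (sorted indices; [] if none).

EXEC = [2,4,5,6]

0: ✓ CMP  NZCV=1010
1: · MOVPL
2: ✓ MOVNE  r2←0xea
3: ✓ CMP  NZCV=1010
4: ✓ SUBVC  r0←0xd4
5: ✓ ADDVC  r2←0xda
6: ✓ MOVNE  r1←0xd1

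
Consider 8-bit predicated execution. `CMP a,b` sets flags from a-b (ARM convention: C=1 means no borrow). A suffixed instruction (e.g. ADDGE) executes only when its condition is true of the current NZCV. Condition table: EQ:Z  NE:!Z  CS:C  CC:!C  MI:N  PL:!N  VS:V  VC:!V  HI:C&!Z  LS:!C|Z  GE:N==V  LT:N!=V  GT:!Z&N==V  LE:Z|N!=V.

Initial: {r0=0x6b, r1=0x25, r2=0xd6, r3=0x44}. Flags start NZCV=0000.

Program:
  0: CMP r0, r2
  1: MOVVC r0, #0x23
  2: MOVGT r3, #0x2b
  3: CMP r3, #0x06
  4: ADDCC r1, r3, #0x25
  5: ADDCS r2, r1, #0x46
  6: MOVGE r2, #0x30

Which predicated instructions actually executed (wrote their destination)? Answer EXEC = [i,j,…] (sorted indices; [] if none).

0: ✓ CMP  NZCV=1001
1: · MOVVC
2: ✓ MOVGT  r3←0x2b
3: ✓ CMP  NZCV=0010
4: · ADDCC
5: ✓ ADDCS  r2←0x6b
6: ✓ MOVGE  r2←0x30

EXEC = [2,5,6]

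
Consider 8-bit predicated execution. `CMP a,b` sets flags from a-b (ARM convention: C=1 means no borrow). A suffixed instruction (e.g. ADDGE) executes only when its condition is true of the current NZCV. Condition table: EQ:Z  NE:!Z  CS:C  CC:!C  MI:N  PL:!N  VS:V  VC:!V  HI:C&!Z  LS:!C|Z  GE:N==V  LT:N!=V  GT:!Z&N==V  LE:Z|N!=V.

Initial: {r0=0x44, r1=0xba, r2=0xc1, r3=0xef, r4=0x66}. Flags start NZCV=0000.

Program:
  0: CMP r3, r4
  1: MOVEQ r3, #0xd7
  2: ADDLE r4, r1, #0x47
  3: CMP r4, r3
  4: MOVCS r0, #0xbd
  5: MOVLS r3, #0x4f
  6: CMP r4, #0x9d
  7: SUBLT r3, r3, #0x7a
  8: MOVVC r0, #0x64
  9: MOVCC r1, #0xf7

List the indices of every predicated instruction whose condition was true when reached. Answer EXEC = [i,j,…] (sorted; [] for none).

[0] flags=1010 → (cmp)
[1] flags=1010 EQ?F → skip
[2] flags=1010 LE?T → r4=0x01
[3] flags=0000 → (cmp)
[4] flags=0000 CS?F → skip
[5] flags=0000 LS?T → r3=0x4f
[6] flags=0000 → (cmp)
[7] flags=0000 LT?F → skip
[8] flags=0000 VC?T → r0=0x64
[9] flags=0000 CC?T → r1=0xf7

EXEC = [2,5,8,9]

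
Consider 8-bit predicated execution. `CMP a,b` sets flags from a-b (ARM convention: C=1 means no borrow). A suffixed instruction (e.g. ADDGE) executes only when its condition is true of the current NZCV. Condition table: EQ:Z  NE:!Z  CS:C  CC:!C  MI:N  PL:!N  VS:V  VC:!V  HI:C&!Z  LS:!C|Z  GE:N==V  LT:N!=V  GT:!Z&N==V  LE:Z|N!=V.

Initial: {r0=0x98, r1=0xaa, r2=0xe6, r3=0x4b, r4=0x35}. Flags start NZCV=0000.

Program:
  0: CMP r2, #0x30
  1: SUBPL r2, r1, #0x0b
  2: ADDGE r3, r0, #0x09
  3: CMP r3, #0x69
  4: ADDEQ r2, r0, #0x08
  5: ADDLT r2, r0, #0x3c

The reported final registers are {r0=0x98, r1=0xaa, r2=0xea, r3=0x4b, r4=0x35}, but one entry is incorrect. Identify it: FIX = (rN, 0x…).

0: ✓ CMP  NZCV=1010
1: · SUBPL
2: · ADDGE
3: ✓ CMP  NZCV=1000
4: · ADDEQ
5: ✓ ADDLT  r2←0xd4

FIX = (r2, 0xd4)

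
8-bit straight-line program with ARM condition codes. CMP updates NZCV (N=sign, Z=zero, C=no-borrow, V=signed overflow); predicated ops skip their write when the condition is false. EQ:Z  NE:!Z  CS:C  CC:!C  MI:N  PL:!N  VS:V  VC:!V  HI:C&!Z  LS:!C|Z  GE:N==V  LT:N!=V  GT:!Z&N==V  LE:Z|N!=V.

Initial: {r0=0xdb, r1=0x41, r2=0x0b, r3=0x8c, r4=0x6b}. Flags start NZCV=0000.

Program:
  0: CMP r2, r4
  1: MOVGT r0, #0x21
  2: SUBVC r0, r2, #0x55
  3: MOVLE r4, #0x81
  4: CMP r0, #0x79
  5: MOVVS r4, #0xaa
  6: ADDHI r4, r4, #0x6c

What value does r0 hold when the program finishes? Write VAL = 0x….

VAL = 0xb6

[0] flags=1000 → (cmp)
[1] flags=1000 GT?F → skip
[2] flags=1000 VC?T → r0=0xb6
[3] flags=1000 LE?T → r4=0x81
[4] flags=0011 → (cmp)
[5] flags=0011 VS?T → r4=0xaa
[6] flags=0011 HI?T → r4=0x16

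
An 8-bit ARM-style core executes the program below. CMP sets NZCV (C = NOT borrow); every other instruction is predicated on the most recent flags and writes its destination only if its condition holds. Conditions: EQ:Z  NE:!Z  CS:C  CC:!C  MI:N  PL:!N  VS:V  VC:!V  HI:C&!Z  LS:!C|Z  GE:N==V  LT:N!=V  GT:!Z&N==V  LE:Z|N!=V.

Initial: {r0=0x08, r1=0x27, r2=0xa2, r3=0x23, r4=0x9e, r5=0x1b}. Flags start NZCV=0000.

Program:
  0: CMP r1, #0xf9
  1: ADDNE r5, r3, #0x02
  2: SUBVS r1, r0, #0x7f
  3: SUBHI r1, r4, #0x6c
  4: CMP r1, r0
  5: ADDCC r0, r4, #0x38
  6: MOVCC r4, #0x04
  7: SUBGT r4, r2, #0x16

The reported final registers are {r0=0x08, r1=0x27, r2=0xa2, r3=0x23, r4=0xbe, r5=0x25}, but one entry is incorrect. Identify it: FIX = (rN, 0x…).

0: ✓ CMP  NZCV=0000
1: ✓ ADDNE  r5←0x25
2: · SUBVS
3: · SUBHI
4: ✓ CMP  NZCV=0010
5: · ADDCC
6: · MOVCC
7: ✓ SUBGT  r4←0x8c

FIX = (r4, 0x8c)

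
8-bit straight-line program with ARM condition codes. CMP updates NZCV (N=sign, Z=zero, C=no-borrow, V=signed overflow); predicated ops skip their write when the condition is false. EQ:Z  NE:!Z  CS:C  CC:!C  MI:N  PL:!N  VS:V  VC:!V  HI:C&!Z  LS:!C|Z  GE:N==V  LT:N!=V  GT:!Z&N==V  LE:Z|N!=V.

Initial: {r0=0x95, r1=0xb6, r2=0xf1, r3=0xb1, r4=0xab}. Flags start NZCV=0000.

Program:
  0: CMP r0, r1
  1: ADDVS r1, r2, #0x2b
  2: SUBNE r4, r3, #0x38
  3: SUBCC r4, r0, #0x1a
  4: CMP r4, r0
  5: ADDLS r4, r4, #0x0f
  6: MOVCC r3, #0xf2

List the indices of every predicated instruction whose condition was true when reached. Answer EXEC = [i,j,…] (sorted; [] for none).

EXEC = [2,3,5,6]

[0] flags=1000 → (cmp)
[1] flags=1000 VS?F → skip
[2] flags=1000 NE?T → r4=0x79
[3] flags=1000 CC?T → r4=0x7b
[4] flags=1001 → (cmp)
[5] flags=1001 LS?T → r4=0x8a
[6] flags=1001 CC?T → r3=0xf2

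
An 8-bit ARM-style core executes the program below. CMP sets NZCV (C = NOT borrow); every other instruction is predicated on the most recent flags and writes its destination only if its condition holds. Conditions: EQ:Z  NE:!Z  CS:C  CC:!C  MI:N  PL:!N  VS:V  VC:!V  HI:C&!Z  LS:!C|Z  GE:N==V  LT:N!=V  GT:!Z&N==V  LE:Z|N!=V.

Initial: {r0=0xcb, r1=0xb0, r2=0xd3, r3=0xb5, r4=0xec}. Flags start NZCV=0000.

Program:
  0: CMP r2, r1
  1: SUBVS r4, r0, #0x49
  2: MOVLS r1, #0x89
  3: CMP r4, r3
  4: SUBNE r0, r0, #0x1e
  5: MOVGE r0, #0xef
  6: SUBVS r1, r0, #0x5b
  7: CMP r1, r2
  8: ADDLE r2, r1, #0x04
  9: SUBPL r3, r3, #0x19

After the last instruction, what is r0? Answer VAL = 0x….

[0] flags=0010 → (cmp)
[1] flags=0010 VS?F → skip
[2] flags=0010 LS?F → skip
[3] flags=0010 → (cmp)
[4] flags=0010 NE?T → r0=0xad
[5] flags=0010 GE?T → r0=0xef
[6] flags=0010 VS?F → skip
[7] flags=1000 → (cmp)
[8] flags=1000 LE?T → r2=0xb4
[9] flags=1000 PL?F → skip

VAL = 0xef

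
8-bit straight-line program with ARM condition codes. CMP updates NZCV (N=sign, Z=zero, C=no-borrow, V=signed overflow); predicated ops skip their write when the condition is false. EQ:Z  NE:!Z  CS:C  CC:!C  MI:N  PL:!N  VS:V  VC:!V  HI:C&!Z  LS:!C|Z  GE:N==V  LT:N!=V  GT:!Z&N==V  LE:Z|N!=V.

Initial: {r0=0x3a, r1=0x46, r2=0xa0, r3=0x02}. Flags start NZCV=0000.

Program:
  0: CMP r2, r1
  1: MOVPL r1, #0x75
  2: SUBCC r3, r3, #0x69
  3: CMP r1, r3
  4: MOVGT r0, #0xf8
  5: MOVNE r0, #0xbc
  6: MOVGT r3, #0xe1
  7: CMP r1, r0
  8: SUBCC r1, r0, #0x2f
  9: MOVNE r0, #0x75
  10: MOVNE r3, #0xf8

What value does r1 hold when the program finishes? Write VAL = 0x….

0: ✓ CMP  NZCV=0011
1: ✓ MOVPL  r1←0x75
2: · SUBCC
3: ✓ CMP  NZCV=0010
4: ✓ MOVGT  r0←0xf8
5: ✓ MOVNE  r0←0xbc
6: ✓ MOVGT  r3←0xe1
7: ✓ CMP  NZCV=1001
8: ✓ SUBCC  r1←0x8d
9: ✓ MOVNE  r0←0x75
10: ✓ MOVNE  r3←0xf8

VAL = 0x8d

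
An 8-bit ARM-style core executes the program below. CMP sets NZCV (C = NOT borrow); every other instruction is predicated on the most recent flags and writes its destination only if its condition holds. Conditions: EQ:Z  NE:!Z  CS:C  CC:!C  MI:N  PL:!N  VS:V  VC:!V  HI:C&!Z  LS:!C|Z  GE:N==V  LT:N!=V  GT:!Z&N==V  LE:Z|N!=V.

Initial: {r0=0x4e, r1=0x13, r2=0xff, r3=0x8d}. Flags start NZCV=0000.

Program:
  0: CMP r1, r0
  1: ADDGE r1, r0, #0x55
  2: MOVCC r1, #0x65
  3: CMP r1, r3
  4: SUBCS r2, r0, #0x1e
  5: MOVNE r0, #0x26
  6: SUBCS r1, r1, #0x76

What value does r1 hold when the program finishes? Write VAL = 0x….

VAL = 0x65

0: ✓ CMP  NZCV=1000
1: · ADDGE
2: ✓ MOVCC  r1←0x65
3: ✓ CMP  NZCV=1001
4: · SUBCS
5: ✓ MOVNE  r0←0x26
6: · SUBCS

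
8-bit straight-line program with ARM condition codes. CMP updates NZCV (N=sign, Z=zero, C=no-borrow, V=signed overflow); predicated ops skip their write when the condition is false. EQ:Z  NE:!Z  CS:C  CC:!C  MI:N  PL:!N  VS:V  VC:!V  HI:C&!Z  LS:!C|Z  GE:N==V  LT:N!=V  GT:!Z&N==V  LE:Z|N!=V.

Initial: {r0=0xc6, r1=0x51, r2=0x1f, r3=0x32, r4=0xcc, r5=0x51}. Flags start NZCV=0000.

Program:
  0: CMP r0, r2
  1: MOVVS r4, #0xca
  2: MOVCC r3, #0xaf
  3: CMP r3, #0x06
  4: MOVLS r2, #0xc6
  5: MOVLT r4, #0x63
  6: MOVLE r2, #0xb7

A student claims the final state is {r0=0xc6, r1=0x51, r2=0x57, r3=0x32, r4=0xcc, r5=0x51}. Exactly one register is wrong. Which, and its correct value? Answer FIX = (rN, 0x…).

[0] flags=1010 → (cmp)
[1] flags=1010 VS?F → skip
[2] flags=1010 CC?F → skip
[3] flags=0010 → (cmp)
[4] flags=0010 LS?F → skip
[5] flags=0010 LT?F → skip
[6] flags=0010 LE?F → skip

FIX = (r2, 0x1f)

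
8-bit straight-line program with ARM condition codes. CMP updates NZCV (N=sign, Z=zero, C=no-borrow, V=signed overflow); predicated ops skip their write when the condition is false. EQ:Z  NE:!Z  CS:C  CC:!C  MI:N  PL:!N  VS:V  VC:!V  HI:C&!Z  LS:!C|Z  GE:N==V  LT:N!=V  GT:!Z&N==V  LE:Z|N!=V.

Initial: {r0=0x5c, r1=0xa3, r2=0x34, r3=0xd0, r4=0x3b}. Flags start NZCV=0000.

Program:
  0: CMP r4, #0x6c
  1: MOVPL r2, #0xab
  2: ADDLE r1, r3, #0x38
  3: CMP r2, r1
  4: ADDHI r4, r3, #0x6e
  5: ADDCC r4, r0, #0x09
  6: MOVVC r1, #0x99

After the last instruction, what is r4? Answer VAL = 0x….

VAL = 0x3e

0: ✓ CMP  NZCV=1000
1: · MOVPL
2: ✓ ADDLE  r1←0x08
3: ✓ CMP  NZCV=0010
4: ✓ ADDHI  r4←0x3e
5: · ADDCC
6: ✓ MOVVC  r1←0x99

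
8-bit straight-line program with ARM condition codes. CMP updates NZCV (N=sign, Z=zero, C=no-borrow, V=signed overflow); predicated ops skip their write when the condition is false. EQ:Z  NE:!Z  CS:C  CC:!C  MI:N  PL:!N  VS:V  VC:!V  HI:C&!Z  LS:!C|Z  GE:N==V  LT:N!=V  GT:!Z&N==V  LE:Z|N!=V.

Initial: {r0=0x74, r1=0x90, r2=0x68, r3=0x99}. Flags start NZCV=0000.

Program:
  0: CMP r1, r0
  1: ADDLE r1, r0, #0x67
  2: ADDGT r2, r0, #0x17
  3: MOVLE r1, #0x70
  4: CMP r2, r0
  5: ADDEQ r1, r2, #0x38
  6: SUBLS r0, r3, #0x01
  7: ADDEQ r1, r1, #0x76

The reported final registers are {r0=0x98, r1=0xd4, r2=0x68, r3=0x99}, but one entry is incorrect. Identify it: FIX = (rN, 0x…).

0: ✓ CMP  NZCV=0011
1: ✓ ADDLE  r1←0xdb
2: · ADDGT
3: ✓ MOVLE  r1←0x70
4: ✓ CMP  NZCV=1000
5: · ADDEQ
6: ✓ SUBLS  r0←0x98
7: · ADDEQ

FIX = (r1, 0x70)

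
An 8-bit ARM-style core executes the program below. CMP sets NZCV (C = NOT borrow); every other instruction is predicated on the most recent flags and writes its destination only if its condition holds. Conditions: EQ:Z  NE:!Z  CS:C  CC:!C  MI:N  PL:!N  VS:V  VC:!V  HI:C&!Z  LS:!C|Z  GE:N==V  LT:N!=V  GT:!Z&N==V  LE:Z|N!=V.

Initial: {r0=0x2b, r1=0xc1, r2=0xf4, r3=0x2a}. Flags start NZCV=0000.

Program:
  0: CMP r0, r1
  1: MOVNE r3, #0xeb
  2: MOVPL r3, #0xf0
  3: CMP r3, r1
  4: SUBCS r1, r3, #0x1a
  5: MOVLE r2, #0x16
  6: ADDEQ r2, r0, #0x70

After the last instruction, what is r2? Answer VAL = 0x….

0: ✓ CMP  NZCV=0000
1: ✓ MOVNE  r3←0xeb
2: ✓ MOVPL  r3←0xf0
3: ✓ CMP  NZCV=0010
4: ✓ SUBCS  r1←0xd6
5: · MOVLE
6: · ADDEQ

VAL = 0xf4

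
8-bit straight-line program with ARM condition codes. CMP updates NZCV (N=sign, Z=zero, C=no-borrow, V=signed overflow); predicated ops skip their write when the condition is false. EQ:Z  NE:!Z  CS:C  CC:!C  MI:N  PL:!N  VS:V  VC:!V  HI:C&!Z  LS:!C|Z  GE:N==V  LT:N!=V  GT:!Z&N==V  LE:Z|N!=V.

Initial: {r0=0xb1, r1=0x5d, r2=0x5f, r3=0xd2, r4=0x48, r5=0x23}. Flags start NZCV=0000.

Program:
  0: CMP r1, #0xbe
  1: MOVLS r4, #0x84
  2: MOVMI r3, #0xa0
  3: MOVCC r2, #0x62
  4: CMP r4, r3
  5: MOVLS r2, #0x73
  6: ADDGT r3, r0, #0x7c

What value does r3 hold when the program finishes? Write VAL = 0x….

VAL = 0xa0

[0] flags=1001 → (cmp)
[1] flags=1001 LS?T → r4=0x84
[2] flags=1001 MI?T → r3=0xa0
[3] flags=1001 CC?T → r2=0x62
[4] flags=1000 → (cmp)
[5] flags=1000 LS?T → r2=0x73
[6] flags=1000 GT?F → skip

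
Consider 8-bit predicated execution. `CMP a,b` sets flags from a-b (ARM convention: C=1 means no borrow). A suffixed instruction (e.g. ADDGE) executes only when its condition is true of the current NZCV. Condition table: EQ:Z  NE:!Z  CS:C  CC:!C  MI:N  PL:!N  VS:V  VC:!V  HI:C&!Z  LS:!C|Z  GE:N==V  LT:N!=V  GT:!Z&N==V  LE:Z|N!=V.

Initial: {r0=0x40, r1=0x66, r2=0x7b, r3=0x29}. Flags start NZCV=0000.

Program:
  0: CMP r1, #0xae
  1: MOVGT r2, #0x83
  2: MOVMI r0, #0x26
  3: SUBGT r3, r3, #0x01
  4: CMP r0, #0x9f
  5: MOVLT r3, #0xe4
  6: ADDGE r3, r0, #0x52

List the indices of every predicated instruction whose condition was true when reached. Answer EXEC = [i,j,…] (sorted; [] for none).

EXEC = [1,2,3,6]

0: ✓ CMP  NZCV=1001
1: ✓ MOVGT  r2←0x83
2: ✓ MOVMI  r0←0x26
3: ✓ SUBGT  r3←0x28
4: ✓ CMP  NZCV=1001
5: · MOVLT
6: ✓ ADDGE  r3←0x78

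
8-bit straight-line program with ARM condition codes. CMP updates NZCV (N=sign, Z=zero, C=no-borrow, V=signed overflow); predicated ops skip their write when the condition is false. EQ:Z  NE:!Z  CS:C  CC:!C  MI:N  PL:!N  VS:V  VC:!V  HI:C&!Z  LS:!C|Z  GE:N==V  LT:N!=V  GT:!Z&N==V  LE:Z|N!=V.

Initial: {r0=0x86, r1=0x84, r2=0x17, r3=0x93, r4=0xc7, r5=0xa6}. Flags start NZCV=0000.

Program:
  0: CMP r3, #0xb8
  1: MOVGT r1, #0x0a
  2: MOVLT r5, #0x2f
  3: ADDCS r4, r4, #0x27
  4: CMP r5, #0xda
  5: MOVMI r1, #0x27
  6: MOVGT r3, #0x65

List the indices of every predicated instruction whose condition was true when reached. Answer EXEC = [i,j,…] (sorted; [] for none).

EXEC = [2,6]

0: ✓ CMP  NZCV=1000
1: · MOVGT
2: ✓ MOVLT  r5←0x2f
3: · ADDCS
4: ✓ CMP  NZCV=0000
5: · MOVMI
6: ✓ MOVGT  r3←0x65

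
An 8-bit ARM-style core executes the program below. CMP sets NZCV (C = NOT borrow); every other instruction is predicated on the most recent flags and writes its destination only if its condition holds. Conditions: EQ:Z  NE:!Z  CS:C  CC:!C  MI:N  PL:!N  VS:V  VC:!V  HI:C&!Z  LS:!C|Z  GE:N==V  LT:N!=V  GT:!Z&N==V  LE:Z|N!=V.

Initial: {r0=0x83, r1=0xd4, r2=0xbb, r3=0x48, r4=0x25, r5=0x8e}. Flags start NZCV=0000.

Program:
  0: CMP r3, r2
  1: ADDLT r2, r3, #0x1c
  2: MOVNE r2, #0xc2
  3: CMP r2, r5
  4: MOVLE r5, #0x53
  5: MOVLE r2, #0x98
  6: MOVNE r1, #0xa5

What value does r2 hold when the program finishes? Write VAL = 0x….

0: ✓ CMP  NZCV=1001
1: · ADDLT
2: ✓ MOVNE  r2←0xc2
3: ✓ CMP  NZCV=0010
4: · MOVLE
5: · MOVLE
6: ✓ MOVNE  r1←0xa5

VAL = 0xc2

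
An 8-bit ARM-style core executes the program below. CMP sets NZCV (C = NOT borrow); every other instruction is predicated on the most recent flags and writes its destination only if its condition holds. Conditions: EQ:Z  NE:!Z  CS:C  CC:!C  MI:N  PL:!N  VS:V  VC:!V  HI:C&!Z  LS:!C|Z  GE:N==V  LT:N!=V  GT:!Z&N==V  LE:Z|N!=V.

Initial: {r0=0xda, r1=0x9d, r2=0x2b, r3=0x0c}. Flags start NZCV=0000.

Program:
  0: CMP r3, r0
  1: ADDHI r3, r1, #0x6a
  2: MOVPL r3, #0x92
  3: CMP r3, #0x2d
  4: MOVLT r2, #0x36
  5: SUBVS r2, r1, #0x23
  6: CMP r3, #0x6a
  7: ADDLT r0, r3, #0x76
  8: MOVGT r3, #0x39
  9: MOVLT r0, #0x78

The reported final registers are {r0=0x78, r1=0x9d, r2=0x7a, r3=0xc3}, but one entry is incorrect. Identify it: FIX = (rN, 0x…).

[0] flags=0000 → (cmp)
[1] flags=0000 HI?F → skip
[2] flags=0000 PL?T → r3=0x92
[3] flags=0011 → (cmp)
[4] flags=0011 LT?T → r2=0x36
[5] flags=0011 VS?T → r2=0x7a
[6] flags=0011 → (cmp)
[7] flags=0011 LT?T → r0=0x08
[8] flags=0011 GT?F → skip
[9] flags=0011 LT?T → r0=0x78

FIX = (r3, 0x92)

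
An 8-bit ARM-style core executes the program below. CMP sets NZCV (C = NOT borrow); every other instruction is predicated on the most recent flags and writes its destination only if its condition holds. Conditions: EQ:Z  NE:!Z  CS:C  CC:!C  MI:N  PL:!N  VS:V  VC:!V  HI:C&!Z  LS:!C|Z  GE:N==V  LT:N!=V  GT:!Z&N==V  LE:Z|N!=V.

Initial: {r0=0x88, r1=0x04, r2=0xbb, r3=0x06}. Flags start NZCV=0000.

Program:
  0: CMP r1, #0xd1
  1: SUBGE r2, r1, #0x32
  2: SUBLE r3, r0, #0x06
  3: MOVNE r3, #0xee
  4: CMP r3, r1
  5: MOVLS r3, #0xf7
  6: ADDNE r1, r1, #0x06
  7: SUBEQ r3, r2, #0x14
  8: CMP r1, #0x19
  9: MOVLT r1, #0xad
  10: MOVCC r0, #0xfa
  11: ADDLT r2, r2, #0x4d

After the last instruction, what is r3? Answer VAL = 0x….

VAL = 0xee

[0] flags=0000 → (cmp)
[1] flags=0000 GE?T → r2=0xd2
[2] flags=0000 LE?F → skip
[3] flags=0000 NE?T → r3=0xee
[4] flags=1010 → (cmp)
[5] flags=1010 LS?F → skip
[6] flags=1010 NE?T → r1=0x0a
[7] flags=1010 EQ?F → skip
[8] flags=1000 → (cmp)
[9] flags=1000 LT?T → r1=0xad
[10] flags=1000 CC?T → r0=0xfa
[11] flags=1000 LT?T → r2=0x1f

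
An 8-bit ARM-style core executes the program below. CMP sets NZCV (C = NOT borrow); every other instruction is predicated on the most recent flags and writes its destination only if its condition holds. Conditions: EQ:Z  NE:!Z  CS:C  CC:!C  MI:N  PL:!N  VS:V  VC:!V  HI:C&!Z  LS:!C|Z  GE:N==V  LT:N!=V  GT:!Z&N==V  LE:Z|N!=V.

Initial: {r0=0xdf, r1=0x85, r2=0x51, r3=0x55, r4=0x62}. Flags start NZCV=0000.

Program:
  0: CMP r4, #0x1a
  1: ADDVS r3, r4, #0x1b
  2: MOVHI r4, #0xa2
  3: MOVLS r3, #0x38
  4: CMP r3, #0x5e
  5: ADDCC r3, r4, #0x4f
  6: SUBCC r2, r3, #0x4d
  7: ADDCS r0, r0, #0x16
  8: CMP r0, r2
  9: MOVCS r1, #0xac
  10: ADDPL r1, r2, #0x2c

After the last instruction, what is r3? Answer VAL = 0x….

0: ✓ CMP  NZCV=0010
1: · ADDVS
2: ✓ MOVHI  r4←0xa2
3: · MOVLS
4: ✓ CMP  NZCV=1000
5: ✓ ADDCC  r3←0xf1
6: ✓ SUBCC  r2←0xa4
7: · ADDCS
8: ✓ CMP  NZCV=0010
9: ✓ MOVCS  r1←0xac
10: ✓ ADDPL  r1←0xd0

VAL = 0xf1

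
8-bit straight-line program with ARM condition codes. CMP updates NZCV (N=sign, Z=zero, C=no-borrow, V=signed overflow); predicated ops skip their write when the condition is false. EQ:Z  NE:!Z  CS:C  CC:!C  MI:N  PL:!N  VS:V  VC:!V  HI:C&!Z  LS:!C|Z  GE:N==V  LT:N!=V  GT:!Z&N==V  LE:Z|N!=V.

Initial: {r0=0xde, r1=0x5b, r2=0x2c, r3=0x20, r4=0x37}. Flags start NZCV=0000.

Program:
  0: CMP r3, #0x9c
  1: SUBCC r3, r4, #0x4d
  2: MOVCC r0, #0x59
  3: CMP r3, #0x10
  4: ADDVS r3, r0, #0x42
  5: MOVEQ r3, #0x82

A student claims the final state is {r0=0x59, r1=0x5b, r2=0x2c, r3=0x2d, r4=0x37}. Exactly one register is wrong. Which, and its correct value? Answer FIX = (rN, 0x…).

0: ✓ CMP  NZCV=1001
1: ✓ SUBCC  r3←0xea
2: ✓ MOVCC  r0←0x59
3: ✓ CMP  NZCV=1010
4: · ADDVS
5: · MOVEQ

FIX = (r3, 0xea)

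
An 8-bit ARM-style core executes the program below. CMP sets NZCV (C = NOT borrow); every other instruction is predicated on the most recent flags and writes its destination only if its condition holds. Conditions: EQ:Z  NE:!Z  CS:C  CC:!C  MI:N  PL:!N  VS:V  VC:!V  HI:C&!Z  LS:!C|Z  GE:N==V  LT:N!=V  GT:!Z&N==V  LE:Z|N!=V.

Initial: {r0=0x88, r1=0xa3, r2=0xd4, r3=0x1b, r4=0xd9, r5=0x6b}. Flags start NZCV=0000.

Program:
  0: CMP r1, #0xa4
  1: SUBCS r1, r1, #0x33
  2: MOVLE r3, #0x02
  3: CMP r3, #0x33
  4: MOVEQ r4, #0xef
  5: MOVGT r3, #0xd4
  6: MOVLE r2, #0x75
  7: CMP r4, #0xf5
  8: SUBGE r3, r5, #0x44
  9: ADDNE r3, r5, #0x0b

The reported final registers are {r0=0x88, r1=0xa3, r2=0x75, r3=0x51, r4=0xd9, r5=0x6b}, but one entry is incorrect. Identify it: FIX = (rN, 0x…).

0: ✓ CMP  NZCV=1000
1: · SUBCS
2: ✓ MOVLE  r3←0x02
3: ✓ CMP  NZCV=1000
4: · MOVEQ
5: · MOVGT
6: ✓ MOVLE  r2←0x75
7: ✓ CMP  NZCV=1000
8: · SUBGE
9: ✓ ADDNE  r3←0x76

FIX = (r3, 0x76)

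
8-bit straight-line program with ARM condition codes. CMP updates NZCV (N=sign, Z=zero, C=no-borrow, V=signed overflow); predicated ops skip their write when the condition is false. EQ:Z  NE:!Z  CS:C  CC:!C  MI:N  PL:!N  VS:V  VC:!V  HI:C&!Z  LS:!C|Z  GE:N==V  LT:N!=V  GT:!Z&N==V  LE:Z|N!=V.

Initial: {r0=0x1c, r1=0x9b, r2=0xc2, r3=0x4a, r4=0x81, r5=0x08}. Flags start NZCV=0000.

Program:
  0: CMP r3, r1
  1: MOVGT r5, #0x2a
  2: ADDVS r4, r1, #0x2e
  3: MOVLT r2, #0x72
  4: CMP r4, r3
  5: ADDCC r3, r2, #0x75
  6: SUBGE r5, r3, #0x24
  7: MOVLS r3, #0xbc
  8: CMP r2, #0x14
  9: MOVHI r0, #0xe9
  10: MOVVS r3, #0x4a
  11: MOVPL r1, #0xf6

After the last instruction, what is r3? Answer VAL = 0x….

[0] flags=1001 → (cmp)
[1] flags=1001 GT?T → r5=0x2a
[2] flags=1001 VS?T → r4=0xc9
[3] flags=1001 LT?F → skip
[4] flags=0011 → (cmp)
[5] flags=0011 CC?F → skip
[6] flags=0011 GE?F → skip
[7] flags=0011 LS?F → skip
[8] flags=1010 → (cmp)
[9] flags=1010 HI?T → r0=0xe9
[10] flags=1010 VS?F → skip
[11] flags=1010 PL?F → skip

VAL = 0x4a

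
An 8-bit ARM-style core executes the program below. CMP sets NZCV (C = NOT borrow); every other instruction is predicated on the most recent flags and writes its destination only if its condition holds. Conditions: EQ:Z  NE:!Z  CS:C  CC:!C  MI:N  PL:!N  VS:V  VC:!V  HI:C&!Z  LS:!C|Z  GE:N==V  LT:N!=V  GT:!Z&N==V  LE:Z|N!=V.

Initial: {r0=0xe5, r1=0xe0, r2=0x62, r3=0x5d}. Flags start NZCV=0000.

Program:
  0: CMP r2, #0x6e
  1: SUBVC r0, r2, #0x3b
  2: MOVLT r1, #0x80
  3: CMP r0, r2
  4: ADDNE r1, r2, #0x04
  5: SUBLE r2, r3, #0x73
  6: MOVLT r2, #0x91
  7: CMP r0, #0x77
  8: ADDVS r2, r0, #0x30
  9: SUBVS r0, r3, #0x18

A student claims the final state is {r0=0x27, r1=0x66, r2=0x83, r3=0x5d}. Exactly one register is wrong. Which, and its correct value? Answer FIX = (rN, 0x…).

FIX = (r2, 0x91)

0: ✓ CMP  NZCV=1000
1: ✓ SUBVC  r0←0x27
2: ✓ MOVLT  r1←0x80
3: ✓ CMP  NZCV=1000
4: ✓ ADDNE  r1←0x66
5: ✓ SUBLE  r2←0xea
6: ✓ MOVLT  r2←0x91
7: ✓ CMP  NZCV=1000
8: · ADDVS
9: · SUBVS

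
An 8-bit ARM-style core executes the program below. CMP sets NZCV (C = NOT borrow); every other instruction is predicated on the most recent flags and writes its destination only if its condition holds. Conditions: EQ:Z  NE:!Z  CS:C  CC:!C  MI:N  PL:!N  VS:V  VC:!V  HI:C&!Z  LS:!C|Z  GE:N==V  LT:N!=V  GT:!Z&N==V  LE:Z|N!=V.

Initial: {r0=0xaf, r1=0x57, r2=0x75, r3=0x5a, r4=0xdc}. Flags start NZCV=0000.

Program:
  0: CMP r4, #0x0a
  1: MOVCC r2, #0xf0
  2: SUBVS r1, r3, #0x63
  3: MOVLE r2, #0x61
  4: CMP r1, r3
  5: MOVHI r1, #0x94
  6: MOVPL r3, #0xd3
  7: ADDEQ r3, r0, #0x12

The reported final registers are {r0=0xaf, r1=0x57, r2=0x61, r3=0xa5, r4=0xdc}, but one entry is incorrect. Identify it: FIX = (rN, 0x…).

FIX = (r3, 0x5a)

0: ✓ CMP  NZCV=1010
1: · MOVCC
2: · SUBVS
3: ✓ MOVLE  r2←0x61
4: ✓ CMP  NZCV=1000
5: · MOVHI
6: · MOVPL
7: · ADDEQ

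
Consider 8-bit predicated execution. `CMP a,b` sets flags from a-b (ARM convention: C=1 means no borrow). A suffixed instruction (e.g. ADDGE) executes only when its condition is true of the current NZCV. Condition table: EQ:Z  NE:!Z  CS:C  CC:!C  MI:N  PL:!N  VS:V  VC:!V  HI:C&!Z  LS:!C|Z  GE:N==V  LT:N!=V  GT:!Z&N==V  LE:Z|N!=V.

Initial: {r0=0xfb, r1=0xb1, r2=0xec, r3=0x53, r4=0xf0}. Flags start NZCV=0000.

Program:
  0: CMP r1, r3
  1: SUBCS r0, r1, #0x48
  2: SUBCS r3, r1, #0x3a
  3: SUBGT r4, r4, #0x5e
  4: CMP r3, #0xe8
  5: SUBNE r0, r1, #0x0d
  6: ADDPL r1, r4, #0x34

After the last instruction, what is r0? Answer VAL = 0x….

[0] flags=0011 → (cmp)
[1] flags=0011 CS?T → r0=0x69
[2] flags=0011 CS?T → r3=0x77
[3] flags=0011 GT?F → skip
[4] flags=1001 → (cmp)
[5] flags=1001 NE?T → r0=0xa4
[6] flags=1001 PL?F → skip

VAL = 0xa4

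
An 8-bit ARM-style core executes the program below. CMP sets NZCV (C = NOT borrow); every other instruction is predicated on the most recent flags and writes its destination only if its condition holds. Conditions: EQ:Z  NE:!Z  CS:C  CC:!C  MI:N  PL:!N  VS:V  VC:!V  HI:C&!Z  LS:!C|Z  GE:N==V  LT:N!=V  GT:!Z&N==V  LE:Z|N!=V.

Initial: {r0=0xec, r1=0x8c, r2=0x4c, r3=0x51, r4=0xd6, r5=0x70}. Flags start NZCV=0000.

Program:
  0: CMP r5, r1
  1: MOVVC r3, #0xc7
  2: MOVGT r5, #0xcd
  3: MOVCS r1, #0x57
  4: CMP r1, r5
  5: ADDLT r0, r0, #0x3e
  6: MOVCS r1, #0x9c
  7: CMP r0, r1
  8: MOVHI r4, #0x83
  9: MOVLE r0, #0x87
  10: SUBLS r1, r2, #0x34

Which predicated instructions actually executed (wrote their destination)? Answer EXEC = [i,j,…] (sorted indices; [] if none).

EXEC = [2,5,10]

[0] flags=1001 → (cmp)
[1] flags=1001 VC?F → skip
[2] flags=1001 GT?T → r5=0xcd
[3] flags=1001 CS?F → skip
[4] flags=1000 → (cmp)
[5] flags=1000 LT?T → r0=0x2a
[6] flags=1000 CS?F → skip
[7] flags=1001 → (cmp)
[8] flags=1001 HI?F → skip
[9] flags=1001 LE?F → skip
[10] flags=1001 LS?T → r1=0x18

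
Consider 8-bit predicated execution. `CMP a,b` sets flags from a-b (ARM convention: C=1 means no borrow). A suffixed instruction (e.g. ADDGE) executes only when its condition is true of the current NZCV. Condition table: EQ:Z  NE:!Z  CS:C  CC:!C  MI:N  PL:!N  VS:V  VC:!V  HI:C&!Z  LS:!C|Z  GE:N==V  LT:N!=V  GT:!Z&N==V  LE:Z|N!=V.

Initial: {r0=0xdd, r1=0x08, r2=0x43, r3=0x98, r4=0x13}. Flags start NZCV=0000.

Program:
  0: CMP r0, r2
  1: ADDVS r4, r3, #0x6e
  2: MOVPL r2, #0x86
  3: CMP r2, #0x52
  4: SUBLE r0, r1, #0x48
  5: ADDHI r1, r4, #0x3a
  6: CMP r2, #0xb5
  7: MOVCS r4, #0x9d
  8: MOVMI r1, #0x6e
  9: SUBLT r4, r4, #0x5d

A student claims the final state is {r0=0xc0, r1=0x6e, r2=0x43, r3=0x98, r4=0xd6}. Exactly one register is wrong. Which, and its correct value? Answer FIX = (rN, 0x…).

FIX = (r4, 0x13)

[0] flags=1010 → (cmp)
[1] flags=1010 VS?F → skip
[2] flags=1010 PL?F → skip
[3] flags=1000 → (cmp)
[4] flags=1000 LE?T → r0=0xc0
[5] flags=1000 HI?F → skip
[6] flags=1001 → (cmp)
[7] flags=1001 CS?F → skip
[8] flags=1001 MI?T → r1=0x6e
[9] flags=1001 LT?F → skip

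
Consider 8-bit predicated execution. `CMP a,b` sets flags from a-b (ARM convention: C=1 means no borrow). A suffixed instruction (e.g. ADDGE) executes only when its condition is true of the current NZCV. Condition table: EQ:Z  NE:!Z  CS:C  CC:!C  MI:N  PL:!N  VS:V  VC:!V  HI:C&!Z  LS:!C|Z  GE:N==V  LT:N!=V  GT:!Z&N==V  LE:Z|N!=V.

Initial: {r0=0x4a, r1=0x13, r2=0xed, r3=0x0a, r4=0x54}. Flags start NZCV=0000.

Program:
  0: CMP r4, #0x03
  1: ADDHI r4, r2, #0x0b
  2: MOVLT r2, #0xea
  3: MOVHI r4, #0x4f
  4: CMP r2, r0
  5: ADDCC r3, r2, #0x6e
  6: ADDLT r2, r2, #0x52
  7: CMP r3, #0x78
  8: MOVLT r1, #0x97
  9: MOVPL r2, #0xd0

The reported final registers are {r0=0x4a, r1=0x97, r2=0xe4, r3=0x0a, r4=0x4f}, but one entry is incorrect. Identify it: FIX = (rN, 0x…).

0: ✓ CMP  NZCV=0010
1: ✓ ADDHI  r4←0xf8
2: · MOVLT
3: ✓ MOVHI  r4←0x4f
4: ✓ CMP  NZCV=1010
5: · ADDCC
6: ✓ ADDLT  r2←0x3f
7: ✓ CMP  NZCV=1000
8: ✓ MOVLT  r1←0x97
9: · MOVPL

FIX = (r2, 0x3f)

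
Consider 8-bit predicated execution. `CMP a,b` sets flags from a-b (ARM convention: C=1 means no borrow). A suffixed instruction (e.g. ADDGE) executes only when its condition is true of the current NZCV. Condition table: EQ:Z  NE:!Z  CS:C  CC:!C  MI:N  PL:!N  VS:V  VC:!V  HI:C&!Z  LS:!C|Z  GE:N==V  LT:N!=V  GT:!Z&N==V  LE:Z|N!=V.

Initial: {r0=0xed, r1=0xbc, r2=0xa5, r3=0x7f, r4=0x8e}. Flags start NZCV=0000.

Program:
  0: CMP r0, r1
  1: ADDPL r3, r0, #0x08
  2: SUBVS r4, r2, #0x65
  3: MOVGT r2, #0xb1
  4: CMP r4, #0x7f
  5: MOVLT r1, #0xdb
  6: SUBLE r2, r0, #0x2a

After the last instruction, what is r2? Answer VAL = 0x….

0: ✓ CMP  NZCV=0010
1: ✓ ADDPL  r3←0xf5
2: · SUBVS
3: ✓ MOVGT  r2←0xb1
4: ✓ CMP  NZCV=0011
5: ✓ MOVLT  r1←0xdb
6: ✓ SUBLE  r2←0xc3

VAL = 0xc3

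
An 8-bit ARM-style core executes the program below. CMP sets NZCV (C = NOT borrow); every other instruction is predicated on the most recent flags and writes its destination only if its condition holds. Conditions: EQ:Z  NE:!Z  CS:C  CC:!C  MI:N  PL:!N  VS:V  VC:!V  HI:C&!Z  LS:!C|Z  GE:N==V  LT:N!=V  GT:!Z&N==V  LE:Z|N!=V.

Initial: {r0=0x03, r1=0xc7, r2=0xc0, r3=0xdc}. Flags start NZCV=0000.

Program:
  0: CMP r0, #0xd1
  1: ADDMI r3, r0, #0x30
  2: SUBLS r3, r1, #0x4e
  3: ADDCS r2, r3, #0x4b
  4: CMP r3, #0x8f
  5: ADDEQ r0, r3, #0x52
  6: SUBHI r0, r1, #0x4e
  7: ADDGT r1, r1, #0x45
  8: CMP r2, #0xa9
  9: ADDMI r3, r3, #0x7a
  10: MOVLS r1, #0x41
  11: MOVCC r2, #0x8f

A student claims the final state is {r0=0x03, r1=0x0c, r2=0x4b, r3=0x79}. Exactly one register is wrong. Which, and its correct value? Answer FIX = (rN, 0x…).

FIX = (r2, 0xc0)

0: ✓ CMP  NZCV=0000
1: · ADDMI
2: ✓ SUBLS  r3←0x79
3: · ADDCS
4: ✓ CMP  NZCV=1001
5: · ADDEQ
6: · SUBHI
7: ✓ ADDGT  r1←0x0c
8: ✓ CMP  NZCV=0010
9: · ADDMI
10: · MOVLS
11: · MOVCC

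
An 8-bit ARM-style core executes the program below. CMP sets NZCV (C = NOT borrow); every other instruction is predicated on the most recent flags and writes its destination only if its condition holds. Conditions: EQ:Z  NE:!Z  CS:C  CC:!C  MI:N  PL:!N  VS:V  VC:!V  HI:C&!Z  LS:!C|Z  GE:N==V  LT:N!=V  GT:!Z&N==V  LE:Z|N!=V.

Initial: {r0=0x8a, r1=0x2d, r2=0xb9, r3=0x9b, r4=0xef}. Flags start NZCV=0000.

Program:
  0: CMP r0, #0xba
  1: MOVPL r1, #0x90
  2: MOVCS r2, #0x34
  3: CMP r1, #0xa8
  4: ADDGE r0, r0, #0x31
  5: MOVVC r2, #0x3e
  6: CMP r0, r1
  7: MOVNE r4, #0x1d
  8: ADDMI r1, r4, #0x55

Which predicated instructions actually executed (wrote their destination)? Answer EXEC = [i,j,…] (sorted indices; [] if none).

[0] flags=1000 → (cmp)
[1] flags=1000 PL?F → skip
[2] flags=1000 CS?F → skip
[3] flags=1001 → (cmp)
[4] flags=1001 GE?T → r0=0xbb
[5] flags=1001 VC?F → skip
[6] flags=1010 → (cmp)
[7] flags=1010 NE?T → r4=0x1d
[8] flags=1010 MI?T → r1=0x72

EXEC = [4,7,8]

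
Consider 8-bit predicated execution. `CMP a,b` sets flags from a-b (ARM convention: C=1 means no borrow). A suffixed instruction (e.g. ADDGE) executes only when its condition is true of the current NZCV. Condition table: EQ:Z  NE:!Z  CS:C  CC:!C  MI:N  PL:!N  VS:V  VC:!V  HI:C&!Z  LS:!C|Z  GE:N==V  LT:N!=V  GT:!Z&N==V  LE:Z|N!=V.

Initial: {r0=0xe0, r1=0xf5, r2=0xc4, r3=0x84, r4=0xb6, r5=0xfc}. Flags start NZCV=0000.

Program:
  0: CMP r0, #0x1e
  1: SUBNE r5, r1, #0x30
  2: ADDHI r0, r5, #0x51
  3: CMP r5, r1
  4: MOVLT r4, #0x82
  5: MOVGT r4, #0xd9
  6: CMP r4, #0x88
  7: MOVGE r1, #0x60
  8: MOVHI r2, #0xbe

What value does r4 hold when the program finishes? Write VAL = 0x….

VAL = 0x82

0: ✓ CMP  NZCV=1010
1: ✓ SUBNE  r5←0xc5
2: ✓ ADDHI  r0←0x16
3: ✓ CMP  NZCV=1000
4: ✓ MOVLT  r4←0x82
5: · MOVGT
6: ✓ CMP  NZCV=1000
7: · MOVGE
8: · MOVHI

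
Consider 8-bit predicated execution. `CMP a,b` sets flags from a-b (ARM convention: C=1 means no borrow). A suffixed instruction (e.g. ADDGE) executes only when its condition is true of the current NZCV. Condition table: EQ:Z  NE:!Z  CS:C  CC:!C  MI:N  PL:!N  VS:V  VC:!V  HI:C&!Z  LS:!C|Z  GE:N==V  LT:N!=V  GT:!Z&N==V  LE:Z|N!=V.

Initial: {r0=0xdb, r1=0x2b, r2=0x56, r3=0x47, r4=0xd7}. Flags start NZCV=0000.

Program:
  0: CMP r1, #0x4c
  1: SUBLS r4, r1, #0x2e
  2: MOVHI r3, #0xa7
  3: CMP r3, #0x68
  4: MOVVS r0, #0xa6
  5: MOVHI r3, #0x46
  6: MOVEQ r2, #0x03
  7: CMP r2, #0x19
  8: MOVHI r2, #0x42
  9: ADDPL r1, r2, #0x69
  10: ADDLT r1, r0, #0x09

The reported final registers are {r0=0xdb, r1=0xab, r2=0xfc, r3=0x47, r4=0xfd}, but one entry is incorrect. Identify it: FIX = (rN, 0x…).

FIX = (r2, 0x42)

[0] flags=1000 → (cmp)
[1] flags=1000 LS?T → r4=0xfd
[2] flags=1000 HI?F → skip
[3] flags=1000 → (cmp)
[4] flags=1000 VS?F → skip
[5] flags=1000 HI?F → skip
[6] flags=1000 EQ?F → skip
[7] flags=0010 → (cmp)
[8] flags=0010 HI?T → r2=0x42
[9] flags=0010 PL?T → r1=0xab
[10] flags=0010 LT?F → skip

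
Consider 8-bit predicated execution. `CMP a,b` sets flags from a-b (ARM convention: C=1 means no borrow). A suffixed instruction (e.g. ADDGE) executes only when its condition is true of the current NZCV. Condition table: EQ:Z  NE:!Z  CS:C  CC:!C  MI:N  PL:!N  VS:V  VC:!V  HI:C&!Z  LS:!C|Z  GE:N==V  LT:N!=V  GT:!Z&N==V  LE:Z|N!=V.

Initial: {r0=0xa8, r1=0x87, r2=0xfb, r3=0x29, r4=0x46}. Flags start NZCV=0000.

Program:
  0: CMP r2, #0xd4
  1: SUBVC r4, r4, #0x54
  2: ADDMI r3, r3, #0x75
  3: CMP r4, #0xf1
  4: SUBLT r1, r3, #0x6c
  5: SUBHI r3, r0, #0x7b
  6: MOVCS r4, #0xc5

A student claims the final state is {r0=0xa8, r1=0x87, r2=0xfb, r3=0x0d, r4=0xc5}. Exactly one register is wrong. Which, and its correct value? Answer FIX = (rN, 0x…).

[0] flags=0010 → (cmp)
[1] flags=0010 VC?T → r4=0xf2
[2] flags=0010 MI?F → skip
[3] flags=0010 → (cmp)
[4] flags=0010 LT?F → skip
[5] flags=0010 HI?T → r3=0x2d
[6] flags=0010 CS?T → r4=0xc5

FIX = (r3, 0x2d)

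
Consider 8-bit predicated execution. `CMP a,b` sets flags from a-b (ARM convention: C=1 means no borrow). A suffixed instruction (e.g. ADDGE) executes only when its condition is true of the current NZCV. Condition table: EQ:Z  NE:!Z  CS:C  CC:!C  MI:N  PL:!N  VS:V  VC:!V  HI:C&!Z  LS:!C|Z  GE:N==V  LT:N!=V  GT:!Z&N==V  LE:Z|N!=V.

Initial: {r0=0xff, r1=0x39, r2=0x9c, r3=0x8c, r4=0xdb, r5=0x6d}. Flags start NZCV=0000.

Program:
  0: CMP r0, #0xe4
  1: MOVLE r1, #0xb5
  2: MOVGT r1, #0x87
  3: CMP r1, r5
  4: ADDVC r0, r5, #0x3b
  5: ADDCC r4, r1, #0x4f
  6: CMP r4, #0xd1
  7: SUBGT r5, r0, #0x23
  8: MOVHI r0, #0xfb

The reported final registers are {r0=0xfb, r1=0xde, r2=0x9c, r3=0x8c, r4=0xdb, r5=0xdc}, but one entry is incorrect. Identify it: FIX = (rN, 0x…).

0: ✓ CMP  NZCV=0010
1: · MOVLE
2: ✓ MOVGT  r1←0x87
3: ✓ CMP  NZCV=0011
4: · ADDVC
5: · ADDCC
6: ✓ CMP  NZCV=0010
7: ✓ SUBGT  r5←0xdc
8: ✓ MOVHI  r0←0xfb

FIX = (r1, 0x87)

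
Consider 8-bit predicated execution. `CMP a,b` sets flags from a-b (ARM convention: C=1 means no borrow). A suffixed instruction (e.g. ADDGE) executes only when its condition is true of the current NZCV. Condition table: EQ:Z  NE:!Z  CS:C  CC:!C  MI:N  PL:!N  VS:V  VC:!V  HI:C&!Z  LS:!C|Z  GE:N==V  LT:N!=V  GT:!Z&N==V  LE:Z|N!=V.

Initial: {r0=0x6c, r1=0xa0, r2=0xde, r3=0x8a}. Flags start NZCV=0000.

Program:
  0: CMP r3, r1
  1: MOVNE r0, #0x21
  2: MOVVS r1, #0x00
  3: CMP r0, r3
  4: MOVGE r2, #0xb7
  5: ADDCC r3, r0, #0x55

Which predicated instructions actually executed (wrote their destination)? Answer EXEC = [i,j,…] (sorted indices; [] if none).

EXEC = [1,4,5]

[0] flags=1000 → (cmp)
[1] flags=1000 NE?T → r0=0x21
[2] flags=1000 VS?F → skip
[3] flags=1001 → (cmp)
[4] flags=1001 GE?T → r2=0xb7
[5] flags=1001 CC?T → r3=0x76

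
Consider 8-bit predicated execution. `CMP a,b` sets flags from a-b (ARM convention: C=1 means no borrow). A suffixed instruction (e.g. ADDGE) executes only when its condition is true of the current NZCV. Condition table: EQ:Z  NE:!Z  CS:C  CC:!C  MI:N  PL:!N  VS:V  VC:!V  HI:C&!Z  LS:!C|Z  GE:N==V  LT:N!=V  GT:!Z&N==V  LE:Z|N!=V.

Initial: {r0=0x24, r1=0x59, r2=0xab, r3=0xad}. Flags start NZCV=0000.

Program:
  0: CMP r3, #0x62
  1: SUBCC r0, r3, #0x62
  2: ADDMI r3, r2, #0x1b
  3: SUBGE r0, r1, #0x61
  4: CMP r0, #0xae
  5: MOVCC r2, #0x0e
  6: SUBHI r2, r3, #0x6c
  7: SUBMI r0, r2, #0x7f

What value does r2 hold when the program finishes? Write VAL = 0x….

0: ✓ CMP  NZCV=0011
1: · SUBCC
2: · ADDMI
3: · SUBGE
4: ✓ CMP  NZCV=0000
5: ✓ MOVCC  r2←0x0e
6: · SUBHI
7: · SUBMI

VAL = 0x0e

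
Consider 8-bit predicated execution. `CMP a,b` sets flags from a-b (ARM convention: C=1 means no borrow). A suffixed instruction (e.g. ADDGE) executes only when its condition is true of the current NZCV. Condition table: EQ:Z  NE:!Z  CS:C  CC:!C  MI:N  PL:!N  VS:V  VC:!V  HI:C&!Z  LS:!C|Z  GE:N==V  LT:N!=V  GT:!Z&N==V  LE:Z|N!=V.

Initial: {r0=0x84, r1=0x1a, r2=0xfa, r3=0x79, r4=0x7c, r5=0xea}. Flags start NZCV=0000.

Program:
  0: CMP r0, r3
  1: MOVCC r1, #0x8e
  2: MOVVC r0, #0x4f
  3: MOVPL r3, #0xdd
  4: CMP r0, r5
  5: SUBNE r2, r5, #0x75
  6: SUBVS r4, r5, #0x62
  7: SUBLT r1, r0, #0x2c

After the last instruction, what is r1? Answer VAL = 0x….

VAL = 0x58

[0] flags=0011 → (cmp)
[1] flags=0011 CC?F → skip
[2] flags=0011 VC?F → skip
[3] flags=0011 PL?T → r3=0xdd
[4] flags=1000 → (cmp)
[5] flags=1000 NE?T → r2=0x75
[6] flags=1000 VS?F → skip
[7] flags=1000 LT?T → r1=0x58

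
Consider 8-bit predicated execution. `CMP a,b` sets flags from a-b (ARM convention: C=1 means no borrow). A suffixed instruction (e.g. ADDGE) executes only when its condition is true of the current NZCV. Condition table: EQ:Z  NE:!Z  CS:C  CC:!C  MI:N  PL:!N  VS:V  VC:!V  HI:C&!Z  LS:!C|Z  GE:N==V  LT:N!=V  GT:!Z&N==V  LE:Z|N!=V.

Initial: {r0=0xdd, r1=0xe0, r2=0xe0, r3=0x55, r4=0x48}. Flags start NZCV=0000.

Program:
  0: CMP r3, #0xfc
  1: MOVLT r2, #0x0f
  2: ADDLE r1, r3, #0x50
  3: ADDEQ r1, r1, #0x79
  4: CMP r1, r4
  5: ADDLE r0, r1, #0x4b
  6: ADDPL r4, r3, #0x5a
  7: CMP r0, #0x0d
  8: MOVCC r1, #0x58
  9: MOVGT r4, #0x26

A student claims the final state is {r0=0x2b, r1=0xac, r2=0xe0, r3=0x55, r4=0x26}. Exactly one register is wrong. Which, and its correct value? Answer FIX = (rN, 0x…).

0: ✓ CMP  NZCV=0000
1: · MOVLT
2: · ADDLE
3: · ADDEQ
4: ✓ CMP  NZCV=1010
5: ✓ ADDLE  r0←0x2b
6: · ADDPL
7: ✓ CMP  NZCV=0010
8: · MOVCC
9: ✓ MOVGT  r4←0x26

FIX = (r1, 0xe0)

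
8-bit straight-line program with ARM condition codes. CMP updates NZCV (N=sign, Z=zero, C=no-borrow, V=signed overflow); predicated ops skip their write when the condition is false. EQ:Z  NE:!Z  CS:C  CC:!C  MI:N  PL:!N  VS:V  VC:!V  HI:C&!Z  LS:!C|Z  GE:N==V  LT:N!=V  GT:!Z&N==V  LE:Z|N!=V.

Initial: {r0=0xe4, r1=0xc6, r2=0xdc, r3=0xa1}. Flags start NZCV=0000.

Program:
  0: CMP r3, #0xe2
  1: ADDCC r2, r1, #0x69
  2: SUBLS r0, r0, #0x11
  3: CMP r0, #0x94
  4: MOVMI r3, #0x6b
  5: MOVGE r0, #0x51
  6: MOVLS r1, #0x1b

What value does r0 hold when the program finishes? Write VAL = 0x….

VAL = 0x51

[0] flags=1000 → (cmp)
[1] flags=1000 CC?T → r2=0x2f
[2] flags=1000 LS?T → r0=0xd3
[3] flags=0010 → (cmp)
[4] flags=0010 MI?F → skip
[5] flags=0010 GE?T → r0=0x51
[6] flags=0010 LS?F → skip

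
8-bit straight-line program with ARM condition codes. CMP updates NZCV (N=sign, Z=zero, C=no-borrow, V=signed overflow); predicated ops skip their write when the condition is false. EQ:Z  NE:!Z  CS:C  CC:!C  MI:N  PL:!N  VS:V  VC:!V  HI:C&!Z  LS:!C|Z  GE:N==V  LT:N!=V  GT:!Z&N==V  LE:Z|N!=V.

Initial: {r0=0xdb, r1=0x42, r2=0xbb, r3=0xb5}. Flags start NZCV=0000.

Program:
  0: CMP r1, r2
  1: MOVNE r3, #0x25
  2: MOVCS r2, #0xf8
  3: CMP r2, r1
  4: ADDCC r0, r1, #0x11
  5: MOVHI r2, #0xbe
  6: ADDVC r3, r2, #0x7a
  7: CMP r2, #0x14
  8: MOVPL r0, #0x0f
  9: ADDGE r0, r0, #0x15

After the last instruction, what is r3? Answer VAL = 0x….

[0] flags=1001 → (cmp)
[1] flags=1001 NE?T → r3=0x25
[2] flags=1001 CS?F → skip
[3] flags=0011 → (cmp)
[4] flags=0011 CC?F → skip
[5] flags=0011 HI?T → r2=0xbe
[6] flags=0011 VC?F → skip
[7] flags=1010 → (cmp)
[8] flags=1010 PL?F → skip
[9] flags=1010 GE?F → skip

VAL = 0x25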